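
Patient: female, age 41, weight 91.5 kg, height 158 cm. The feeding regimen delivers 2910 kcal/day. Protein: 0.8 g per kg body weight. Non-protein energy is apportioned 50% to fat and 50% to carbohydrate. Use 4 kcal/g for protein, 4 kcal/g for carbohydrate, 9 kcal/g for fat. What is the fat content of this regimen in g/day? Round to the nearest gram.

Protein = 0.8 × 91.5 = 73.2 g → 73.2 × 4 = 292.8 kcal.
Non-protein calories = 2910 − 292.8 = 2617.2 kcal.
Fat: 50% × 2617.2 = 1308.6 kcal; carbohydrate: 1308.6 kcal.
Fat: 1308.6 kcal ÷ 9 kcal/g = 145.4 g.

145 g/day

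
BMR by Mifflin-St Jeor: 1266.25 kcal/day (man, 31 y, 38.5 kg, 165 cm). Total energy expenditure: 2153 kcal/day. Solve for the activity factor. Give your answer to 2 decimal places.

1.70

Activity factor = TEE ÷ BMR = 2153 ÷ 1266.25 = 1.7.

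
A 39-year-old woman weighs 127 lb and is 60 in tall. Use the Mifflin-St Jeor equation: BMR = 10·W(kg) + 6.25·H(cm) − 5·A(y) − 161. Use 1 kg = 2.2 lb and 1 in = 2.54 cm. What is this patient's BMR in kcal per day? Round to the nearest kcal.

1174 kcal per day

Convert to metric: weight = 127 ÷ 2.2 = 57.7273 kg; height = 60 × 2.54 = 152.4 cm.
Mifflin-St Jeor (female): BMR = 10(57.7273) + 6.25(152.4) − 5(39) − 161 = 577.2727 + 952.5 − 195 − 161 = 1173.7727 kcal/day.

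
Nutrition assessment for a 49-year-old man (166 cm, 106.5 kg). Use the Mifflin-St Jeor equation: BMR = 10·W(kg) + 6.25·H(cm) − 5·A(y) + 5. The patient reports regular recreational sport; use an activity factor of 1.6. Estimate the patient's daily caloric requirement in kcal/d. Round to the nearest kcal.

Mifflin-St Jeor (male): BMR = 10(106.5) + 6.25(166) − 5(49) + 5 = 1065 + 1037.5 − 245 + 5 = 1862.5 kcal/day.
TEE = BMR × activity factor = 1862.5 × 1.6 = 2980 kcal/day.

2980 kcal/d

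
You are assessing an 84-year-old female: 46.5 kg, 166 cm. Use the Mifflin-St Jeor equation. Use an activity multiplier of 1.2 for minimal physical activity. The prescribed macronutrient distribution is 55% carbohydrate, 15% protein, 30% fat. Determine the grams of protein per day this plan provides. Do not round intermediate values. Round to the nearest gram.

Mifflin-St Jeor (female): BMR = 10(46.5) + 6.25(166) − 5(84) − 161 = 465 + 1037.5 − 420 − 161 = 921.5 kcal/day.
TEE = 921.5 × 1.2 = 1105.8 kcal/day.
Protein energy = 15% × 1105.8 = 165.87 kcal.
Protein = 165.87 ÷ 4 kcal/g = 41.4675 g.

41 g/day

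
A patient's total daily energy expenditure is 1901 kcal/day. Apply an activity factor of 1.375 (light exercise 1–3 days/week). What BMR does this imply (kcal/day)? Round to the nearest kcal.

BMR = TEE ÷ activity factor = 1901 ÷ 1.375 = 1382.5455 kcal/day.

1383 kcal/day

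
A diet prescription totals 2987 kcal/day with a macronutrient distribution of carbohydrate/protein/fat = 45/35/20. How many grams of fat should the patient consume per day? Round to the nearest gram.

Fat energy = 20% × 2987 = 597.4 kcal.
At 9 kcal/g: 597.4 ÷ 9 = 66.3778 g.

66 g/day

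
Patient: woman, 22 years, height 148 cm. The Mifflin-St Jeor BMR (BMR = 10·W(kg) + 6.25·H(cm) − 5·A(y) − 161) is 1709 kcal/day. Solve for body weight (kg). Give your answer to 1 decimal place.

1709 = 10·W + 6.25(148) − 5(22) − 161
10·W = 1709 − 654 = 1055, so W = 105.5 kg.

105.5 kg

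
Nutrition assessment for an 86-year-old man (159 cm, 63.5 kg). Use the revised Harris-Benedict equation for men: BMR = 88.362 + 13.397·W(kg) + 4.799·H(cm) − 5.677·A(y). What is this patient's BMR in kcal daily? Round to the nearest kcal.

1214 kcal daily

Harris-Benedict: BMR = 88.362 + 13.397(63.5) + 4.799(159) − 5.677(86) = 1213.8905 kcal/day.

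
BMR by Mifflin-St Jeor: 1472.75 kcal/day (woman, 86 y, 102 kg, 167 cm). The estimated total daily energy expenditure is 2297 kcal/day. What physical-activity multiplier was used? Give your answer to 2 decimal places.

Activity factor = TEE ÷ BMR = 2297 ÷ 1472.75 = 1.56.

1.56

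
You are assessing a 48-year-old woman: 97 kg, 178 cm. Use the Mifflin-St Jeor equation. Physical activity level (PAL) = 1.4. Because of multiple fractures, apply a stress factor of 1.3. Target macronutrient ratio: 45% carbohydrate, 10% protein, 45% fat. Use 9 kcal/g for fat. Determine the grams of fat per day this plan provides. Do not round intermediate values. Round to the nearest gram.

Mifflin-St Jeor (female): BMR = 10(97) + 6.25(178) − 5(48) − 161 = 970 + 1112.5 − 240 − 161 = 1681.5 kcal/day.
TEE = 1681.5 × 1.4 = 2354.1 kcal/day.
With stress factor 1.3: 2354.1 × 1.3 = 3060.33 kcal/day.
Fat energy = 45% × 3060.33 = 1377.1485 kcal.
Fat = 1377.1485 ÷ 9 kcal/g = 153.0165 g.

153 g/day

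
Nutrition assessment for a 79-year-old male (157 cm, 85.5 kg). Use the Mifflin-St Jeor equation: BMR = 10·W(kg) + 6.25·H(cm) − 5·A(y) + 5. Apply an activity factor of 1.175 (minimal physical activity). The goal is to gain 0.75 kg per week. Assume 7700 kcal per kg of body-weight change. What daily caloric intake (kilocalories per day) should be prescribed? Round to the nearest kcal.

2524 kilocalories per day

Mifflin-St Jeor (male): BMR = 10(85.5) + 6.25(157) − 5(79) + 5 = 855 + 981.25 − 395 + 5 = 1446.25 kcal/day.
TEE = 1446.25 × 1.175 = 1699.3438 kcal/day.
Required daily surplus = 0.75 × 7700 ÷ 7 = 825 kcal/day.
Target intake = 1699.3438 + 825 = 2524.3438 kcal/day.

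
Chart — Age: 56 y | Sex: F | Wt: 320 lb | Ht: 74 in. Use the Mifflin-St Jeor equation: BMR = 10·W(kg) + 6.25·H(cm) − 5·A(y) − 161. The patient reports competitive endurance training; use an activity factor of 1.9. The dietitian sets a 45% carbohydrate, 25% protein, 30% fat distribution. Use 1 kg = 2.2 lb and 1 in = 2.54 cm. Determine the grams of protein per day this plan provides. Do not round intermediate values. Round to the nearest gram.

Convert to metric: weight = 320 ÷ 2.2 = 145.4545 kg; height = 74 × 2.54 = 187.96 cm.
Mifflin-St Jeor (female): BMR = 10(145.4545) + 6.25(187.96) − 5(56) − 161 = 1454.5455 + 1174.75 − 280 − 161 = 2188.2955 kcal/day.
TEE = 2188.2955 × 1.9 = 4157.7614 kcal/day.
Protein energy = 25% × 4157.7614 = 1039.4403 kcal.
Protein = 1039.4403 ÷ 4 kcal/g = 259.8601 g.

260 g/day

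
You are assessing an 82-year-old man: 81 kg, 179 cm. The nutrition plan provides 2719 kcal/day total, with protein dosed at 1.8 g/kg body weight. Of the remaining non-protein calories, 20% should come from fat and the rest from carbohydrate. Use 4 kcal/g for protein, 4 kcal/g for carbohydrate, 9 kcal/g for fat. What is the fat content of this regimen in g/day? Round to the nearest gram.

Protein = 1.8 × 81 = 145.8 g → 145.8 × 4 = 583.2 kcal.
Non-protein calories = 2719 − 583.2 = 2135.8 kcal.
Fat: 20% × 2135.8 = 427.16 kcal; carbohydrate: 1708.64 kcal.
Fat: 427.16 kcal ÷ 9 kcal/g = 47.4622 g.

47 g/day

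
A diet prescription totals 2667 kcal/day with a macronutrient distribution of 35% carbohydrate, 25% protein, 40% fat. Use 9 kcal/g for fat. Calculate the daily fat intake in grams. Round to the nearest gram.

119 g/day

Fat energy = 40% × 2667 = 1066.8 kcal.
At 9 kcal/g: 1066.8 ÷ 9 = 118.5333 g.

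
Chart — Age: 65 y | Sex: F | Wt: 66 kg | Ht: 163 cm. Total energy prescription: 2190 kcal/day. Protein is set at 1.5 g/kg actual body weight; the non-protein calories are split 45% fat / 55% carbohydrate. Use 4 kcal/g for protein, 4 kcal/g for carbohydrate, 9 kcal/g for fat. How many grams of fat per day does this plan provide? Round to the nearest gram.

90 g/day

Protein = 1.5 × 66 = 99 g → 99 × 4 = 396 kcal.
Non-protein calories = 2190 − 396 = 1794 kcal.
Fat: 45% × 1794 = 807.3 kcal; carbohydrate: 986.7 kcal.
Fat: 807.3 kcal ÷ 9 kcal/g = 89.7 g.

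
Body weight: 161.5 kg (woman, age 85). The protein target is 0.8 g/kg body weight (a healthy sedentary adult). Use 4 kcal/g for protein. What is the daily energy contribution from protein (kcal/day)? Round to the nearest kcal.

517 kcal/day

Protein = 0.8 g/kg × 161.5 kg = 129.2 g/day.
Protein energy = 129.2 g × 4 kcal/g = 516.8 kcal/day.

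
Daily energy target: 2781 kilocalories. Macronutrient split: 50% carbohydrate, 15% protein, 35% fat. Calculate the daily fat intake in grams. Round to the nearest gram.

Fat energy = 35% × 2781 = 973.35 kcal.
At 9 kcal/g: 973.35 ÷ 9 = 108.15 g.

108 g/day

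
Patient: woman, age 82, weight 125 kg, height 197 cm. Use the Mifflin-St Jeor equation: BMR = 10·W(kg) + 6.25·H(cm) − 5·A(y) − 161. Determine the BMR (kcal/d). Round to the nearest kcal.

1910 kcal/d

Mifflin-St Jeor (female): BMR = 10(125) + 6.25(197) − 5(82) − 161 = 1250 + 1231.25 − 410 − 161 = 1910.25 kcal/day.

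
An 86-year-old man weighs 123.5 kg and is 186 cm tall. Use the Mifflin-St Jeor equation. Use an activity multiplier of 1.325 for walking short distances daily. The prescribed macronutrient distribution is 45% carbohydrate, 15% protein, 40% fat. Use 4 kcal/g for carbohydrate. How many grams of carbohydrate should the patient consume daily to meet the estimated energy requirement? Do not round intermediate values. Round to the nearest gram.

294 g/day

Mifflin-St Jeor (male): BMR = 10(123.5) + 6.25(186) − 5(86) + 5 = 1235 + 1162.5 − 430 + 5 = 1972.5 kcal/day.
TEE = 1972.5 × 1.325 = 2613.5625 kcal/day.
Carbohydrate energy = 45% × 2613.5625 = 1176.1031 kcal.
Carbohydrate = 1176.1031 ÷ 4 kcal/g = 294.0258 g.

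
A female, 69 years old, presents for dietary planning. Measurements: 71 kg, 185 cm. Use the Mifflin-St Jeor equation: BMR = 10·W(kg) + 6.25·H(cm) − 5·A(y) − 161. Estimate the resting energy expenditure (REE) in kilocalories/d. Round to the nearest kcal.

1360 kilocalories/d

Mifflin-St Jeor (female): BMR = 10(71) + 6.25(185) − 5(69) − 161 = 710 + 1156.25 − 345 − 161 = 1360.25 kcal/day.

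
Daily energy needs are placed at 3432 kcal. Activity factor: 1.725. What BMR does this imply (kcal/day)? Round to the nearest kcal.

BMR = TEE ÷ activity factor = 3432 ÷ 1.725 = 1989.5652 kcal/day.

1990 kcal/day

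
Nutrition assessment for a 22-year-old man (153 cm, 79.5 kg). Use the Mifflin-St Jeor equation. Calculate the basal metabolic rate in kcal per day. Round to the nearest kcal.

Mifflin-St Jeor (male): BMR = 10(79.5) + 6.25(153) − 5(22) + 5 = 795 + 956.25 − 110 + 5 = 1646.25 kcal/day.

1646 kcal per day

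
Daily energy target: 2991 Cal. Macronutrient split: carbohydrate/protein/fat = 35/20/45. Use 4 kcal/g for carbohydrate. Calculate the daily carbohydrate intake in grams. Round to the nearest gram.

262 g/day

Carbohydrate energy = 35% × 2991 = 1046.85 kcal.
At 4 kcal/g: 1046.85 ÷ 4 = 261.7125 g.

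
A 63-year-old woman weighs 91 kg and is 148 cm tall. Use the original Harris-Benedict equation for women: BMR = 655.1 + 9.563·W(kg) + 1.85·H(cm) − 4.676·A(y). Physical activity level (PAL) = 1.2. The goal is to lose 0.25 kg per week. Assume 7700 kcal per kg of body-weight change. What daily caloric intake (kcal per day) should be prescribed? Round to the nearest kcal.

1530 kcal per day

Harris-Benedict: BMR = 655.1 + 9.563(91) + 1.85(148) − 4.676(63) = 1504.545 kcal/day.
TEE = 1504.545 × 1.2 = 1805.454 kcal/day.
Required daily deficit = 0.25 × 7700 ÷ 7 = 275 kcal/day.
Target intake = 1805.454 − 275 = 1530.454 kcal/day.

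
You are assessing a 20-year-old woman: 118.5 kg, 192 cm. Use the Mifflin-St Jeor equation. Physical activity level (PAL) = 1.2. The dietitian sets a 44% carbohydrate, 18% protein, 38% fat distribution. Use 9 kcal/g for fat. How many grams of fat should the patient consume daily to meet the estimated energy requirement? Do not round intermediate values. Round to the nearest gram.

108 g/day

Mifflin-St Jeor (female): BMR = 10(118.5) + 6.25(192) − 5(20) − 161 = 1185 + 1200 − 100 − 161 = 2124 kcal/day.
TEE = 2124 × 1.2 = 2548.8 kcal/day.
Fat energy = 38% × 2548.8 = 968.544 kcal.
Fat = 968.544 ÷ 9 kcal/g = 107.616 g.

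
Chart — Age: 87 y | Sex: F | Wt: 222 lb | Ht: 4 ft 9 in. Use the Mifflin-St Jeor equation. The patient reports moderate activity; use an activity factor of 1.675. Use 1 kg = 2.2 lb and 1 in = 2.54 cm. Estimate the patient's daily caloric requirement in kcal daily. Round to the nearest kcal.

2208 kcal daily

Convert to metric: weight = 222 ÷ 2.2 = 100.9091 kg; height = (4×12 + 9) × 2.54 = 57 × 2.54 = 144.78 cm.
Mifflin-St Jeor (female): BMR = 10(100.9091) + 6.25(144.78) − 5(87) − 161 = 1009.0909 + 904.875 − 435 − 161 = 1317.9659 kcal/day.
TEE = BMR × activity factor = 1317.9659 × 1.675 = 2207.5929 kcal/day.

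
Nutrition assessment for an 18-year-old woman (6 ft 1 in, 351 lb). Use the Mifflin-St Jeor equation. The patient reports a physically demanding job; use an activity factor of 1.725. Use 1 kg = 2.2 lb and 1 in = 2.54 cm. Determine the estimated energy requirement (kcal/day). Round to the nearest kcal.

Convert to metric: weight = 351 ÷ 2.2 = 159.5455 kg; height = (6×12 + 1) × 2.54 = 73 × 2.54 = 185.42 cm.
Mifflin-St Jeor (female): BMR = 10(159.5455) + 6.25(185.42) − 5(18) − 161 = 1595.4545 + 1158.875 − 90 − 161 = 2503.3295 kcal/day.
TEE = BMR × activity factor = 2503.3295 × 1.725 = 4318.2435 kcal/day.

4318 kcal/day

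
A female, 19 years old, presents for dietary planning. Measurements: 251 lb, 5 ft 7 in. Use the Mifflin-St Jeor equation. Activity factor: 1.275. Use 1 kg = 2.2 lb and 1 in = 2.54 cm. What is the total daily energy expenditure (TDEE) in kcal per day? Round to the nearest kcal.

Convert to metric: weight = 251 ÷ 2.2 = 114.0909 kg; height = (5×12 + 7) × 2.54 = 67 × 2.54 = 170.18 cm.
Mifflin-St Jeor (female): BMR = 10(114.0909) + 6.25(170.18) − 5(19) − 161 = 1140.9091 + 1063.625 − 95 − 161 = 1948.5341 kcal/day.
TEE = BMR × activity factor = 1948.5341 × 1.275 = 2484.381 kcal/day.

2484 kcal per day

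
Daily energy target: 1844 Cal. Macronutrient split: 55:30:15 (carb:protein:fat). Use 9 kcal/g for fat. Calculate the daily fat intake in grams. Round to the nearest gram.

31 g/day

Fat energy = 15% × 1844 = 276.6 kcal.
At 9 kcal/g: 276.6 ÷ 9 = 30.7333 g.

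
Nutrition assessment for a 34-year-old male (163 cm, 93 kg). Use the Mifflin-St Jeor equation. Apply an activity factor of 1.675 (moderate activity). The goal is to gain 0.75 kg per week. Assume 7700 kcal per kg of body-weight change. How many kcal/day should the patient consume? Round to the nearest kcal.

Mifflin-St Jeor (male): BMR = 10(93) + 6.25(163) − 5(34) + 5 = 930 + 1018.75 − 170 + 5 = 1783.75 kcal/day.
TEE = 1783.75 × 1.675 = 2987.7813 kcal/day.
Required daily surplus = 0.75 × 7700 ÷ 7 = 825 kcal/day.
Target intake = 2987.7813 + 825 = 3812.7813 kcal/day.

3813 kcal/day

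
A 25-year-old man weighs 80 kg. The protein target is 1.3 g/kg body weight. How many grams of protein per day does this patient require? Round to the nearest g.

104 g/day

Protein = 1.3 g/kg × 80 kg = 104 g/day.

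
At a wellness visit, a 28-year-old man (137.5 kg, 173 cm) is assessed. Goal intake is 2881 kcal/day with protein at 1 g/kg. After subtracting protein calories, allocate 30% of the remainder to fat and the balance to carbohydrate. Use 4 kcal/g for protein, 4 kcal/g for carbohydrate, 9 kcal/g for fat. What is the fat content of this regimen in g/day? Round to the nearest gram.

Protein = 1 × 137.5 = 137.5 g → 137.5 × 4 = 550 kcal.
Non-protein calories = 2881 − 550 = 2331 kcal.
Fat: 30% × 2331 = 699.3 kcal; carbohydrate: 1631.7 kcal.
Fat: 699.3 kcal ÷ 9 kcal/g = 77.7 g.

78 g/day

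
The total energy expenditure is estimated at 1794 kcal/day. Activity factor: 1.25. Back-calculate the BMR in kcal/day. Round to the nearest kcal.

1435 kcal/day

BMR = TEE ÷ activity factor = 1794 ÷ 1.25 = 1435.2 kcal/day.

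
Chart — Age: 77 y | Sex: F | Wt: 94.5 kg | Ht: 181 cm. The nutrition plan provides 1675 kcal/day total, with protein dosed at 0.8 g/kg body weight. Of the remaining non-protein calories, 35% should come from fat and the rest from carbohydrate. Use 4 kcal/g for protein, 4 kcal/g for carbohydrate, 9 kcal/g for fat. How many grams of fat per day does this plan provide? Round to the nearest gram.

53 g/day

Protein = 0.8 × 94.5 = 75.6 g → 75.6 × 4 = 302.4 kcal.
Non-protein calories = 1675 − 302.4 = 1372.6 kcal.
Fat: 35% × 1372.6 = 480.41 kcal; carbohydrate: 892.19 kcal.
Fat: 480.41 kcal ÷ 9 kcal/g = 53.3789 g.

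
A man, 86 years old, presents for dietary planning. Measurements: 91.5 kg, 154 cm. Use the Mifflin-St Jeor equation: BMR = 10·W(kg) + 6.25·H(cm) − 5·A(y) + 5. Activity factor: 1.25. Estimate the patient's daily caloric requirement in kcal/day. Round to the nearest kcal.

1816 kcal/day

Mifflin-St Jeor (male): BMR = 10(91.5) + 6.25(154) − 5(86) + 5 = 915 + 962.5 − 430 + 5 = 1452.5 kcal/day.
TEE = BMR × activity factor = 1452.5 × 1.25 = 1815.625 kcal/day.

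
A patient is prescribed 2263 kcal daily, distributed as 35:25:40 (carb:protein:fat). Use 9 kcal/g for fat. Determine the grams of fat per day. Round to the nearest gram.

Fat energy = 40% × 2263 = 905.2 kcal.
At 9 kcal/g: 905.2 ÷ 9 = 100.5778 g.

101 g/day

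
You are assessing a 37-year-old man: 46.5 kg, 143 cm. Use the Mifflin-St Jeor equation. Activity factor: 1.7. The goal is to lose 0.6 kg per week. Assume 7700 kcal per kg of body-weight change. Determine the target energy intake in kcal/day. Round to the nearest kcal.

1344 kcal/day

Mifflin-St Jeor (male): BMR = 10(46.5) + 6.25(143) − 5(37) + 5 = 465 + 893.75 − 185 + 5 = 1178.75 kcal/day.
TEE = 1178.75 × 1.7 = 2003.875 kcal/day.
Required daily deficit = 0.6 × 7700 ÷ 7 = 660 kcal/day.
Target intake = 2003.875 − 660 = 1343.875 kcal/day.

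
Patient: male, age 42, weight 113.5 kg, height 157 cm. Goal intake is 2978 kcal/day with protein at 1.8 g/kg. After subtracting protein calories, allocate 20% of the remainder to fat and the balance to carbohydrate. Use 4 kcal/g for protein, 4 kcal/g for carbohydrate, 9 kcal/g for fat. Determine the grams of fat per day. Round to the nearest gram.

48 g/day

Protein = 1.8 × 113.5 = 204.3 g → 204.3 × 4 = 817.2 kcal.
Non-protein calories = 2978 − 817.2 = 2160.8 kcal.
Fat: 20% × 2160.8 = 432.16 kcal; carbohydrate: 1728.64 kcal.
Fat: 432.16 kcal ÷ 9 kcal/g = 48.0178 g.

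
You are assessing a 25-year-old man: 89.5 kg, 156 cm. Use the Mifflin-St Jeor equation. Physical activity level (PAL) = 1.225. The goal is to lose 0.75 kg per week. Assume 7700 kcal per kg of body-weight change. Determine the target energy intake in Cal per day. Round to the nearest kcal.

Mifflin-St Jeor (male): BMR = 10(89.5) + 6.25(156) − 5(25) + 5 = 895 + 975 − 125 + 5 = 1750 kcal/day.
TEE = 1750 × 1.225 = 2143.75 kcal/day.
Required daily deficit = 0.75 × 7700 ÷ 7 = 825 kcal/day.
Target intake = 2143.75 − 825 = 1318.75 kcal/day.

1319 Cal per day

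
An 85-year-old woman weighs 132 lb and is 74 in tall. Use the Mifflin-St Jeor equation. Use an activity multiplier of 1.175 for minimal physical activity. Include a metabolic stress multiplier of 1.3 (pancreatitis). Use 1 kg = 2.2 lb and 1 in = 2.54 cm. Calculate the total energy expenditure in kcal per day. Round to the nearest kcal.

1816 kcal per day

Convert to metric: weight = 132 ÷ 2.2 = 60 kg; height = 74 × 2.54 = 187.96 cm.
Mifflin-St Jeor (female): BMR = 10(60) + 6.25(187.96) − 5(85) − 161 = 600 + 1174.75 − 425 − 161 = 1188.75 kcal/day.
TEE = BMR × activity factor = 1188.75 × 1.175 = 1396.7813 kcal/day.
Apply stress factor: 1396.7813 × 1.3 = 1815.8156 kcal/day.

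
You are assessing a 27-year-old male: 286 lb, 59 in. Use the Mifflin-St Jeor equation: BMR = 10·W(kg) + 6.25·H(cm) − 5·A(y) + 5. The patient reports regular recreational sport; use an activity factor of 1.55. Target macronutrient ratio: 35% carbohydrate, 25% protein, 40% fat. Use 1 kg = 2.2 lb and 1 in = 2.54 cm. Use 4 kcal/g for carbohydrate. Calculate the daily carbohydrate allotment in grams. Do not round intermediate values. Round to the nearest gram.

286 g/day

Convert to metric: weight = 286 ÷ 2.2 = 130 kg; height = 59 × 2.54 = 149.86 cm.
Mifflin-St Jeor (male): BMR = 10(130) + 6.25(149.86) − 5(27) + 5 = 1300 + 936.625 − 135 + 5 = 2106.625 kcal/day.
TEE = 2106.625 × 1.55 = 3265.2688 kcal/day.
Carbohydrate energy = 35% × 3265.2688 = 1142.8441 kcal.
Carbohydrate = 1142.8441 ÷ 4 kcal/g = 285.711 g.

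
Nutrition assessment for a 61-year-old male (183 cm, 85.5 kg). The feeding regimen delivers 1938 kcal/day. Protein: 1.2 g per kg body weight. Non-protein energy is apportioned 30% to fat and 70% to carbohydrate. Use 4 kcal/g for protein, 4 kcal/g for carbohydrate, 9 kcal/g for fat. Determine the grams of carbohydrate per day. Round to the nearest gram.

267 g/day

Protein = 1.2 × 85.5 = 102.6 g → 102.6 × 4 = 410.4 kcal.
Non-protein calories = 1938 − 410.4 = 1527.6 kcal.
Fat: 30% × 1527.6 = 458.28 kcal; carbohydrate: 1069.32 kcal.
Carbohydrate: 1069.32 kcal ÷ 4 kcal/g = 267.33 g.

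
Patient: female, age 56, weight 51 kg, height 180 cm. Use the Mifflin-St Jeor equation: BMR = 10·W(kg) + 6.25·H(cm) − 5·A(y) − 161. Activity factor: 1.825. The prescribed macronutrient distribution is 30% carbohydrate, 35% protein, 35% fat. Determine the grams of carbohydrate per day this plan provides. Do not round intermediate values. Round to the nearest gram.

Mifflin-St Jeor (female): BMR = 10(51) + 6.25(180) − 5(56) − 161 = 510 + 1125 − 280 − 161 = 1194 kcal/day.
TEE = 1194 × 1.825 = 2179.05 kcal/day.
Carbohydrate energy = 30% × 2179.05 = 653.715 kcal.
Carbohydrate = 653.715 ÷ 4 kcal/g = 163.4288 g.

163 g/day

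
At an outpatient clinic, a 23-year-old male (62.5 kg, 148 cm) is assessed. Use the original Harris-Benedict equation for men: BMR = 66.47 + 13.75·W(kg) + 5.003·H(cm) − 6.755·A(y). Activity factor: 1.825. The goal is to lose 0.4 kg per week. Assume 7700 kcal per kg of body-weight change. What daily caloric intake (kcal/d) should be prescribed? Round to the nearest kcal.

2317 kcal/d

Harris-Benedict: BMR = 66.47 + 13.75(62.5) + 5.003(148) − 6.755(23) = 1510.924 kcal/day.
TEE = 1510.924 × 1.825 = 2757.4363 kcal/day.
Required daily deficit = 0.4 × 7700 ÷ 7 = 440 kcal/day.
Target intake = 2757.4363 − 440 = 2317.4363 kcal/day.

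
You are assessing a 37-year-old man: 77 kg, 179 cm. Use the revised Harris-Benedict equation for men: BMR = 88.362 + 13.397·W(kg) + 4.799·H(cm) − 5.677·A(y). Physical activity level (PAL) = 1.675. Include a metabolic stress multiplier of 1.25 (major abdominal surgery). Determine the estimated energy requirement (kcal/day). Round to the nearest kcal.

Harris-Benedict: BMR = 88.362 + 13.397(77) + 4.799(179) − 5.677(37) = 1768.903 kcal/day.
TEE = BMR × activity factor = 1768.903 × 1.675 = 2962.9125 kcal/day.
Apply stress factor: 2962.9125 × 1.25 = 3703.6407 kcal/day.

3704 kcal/day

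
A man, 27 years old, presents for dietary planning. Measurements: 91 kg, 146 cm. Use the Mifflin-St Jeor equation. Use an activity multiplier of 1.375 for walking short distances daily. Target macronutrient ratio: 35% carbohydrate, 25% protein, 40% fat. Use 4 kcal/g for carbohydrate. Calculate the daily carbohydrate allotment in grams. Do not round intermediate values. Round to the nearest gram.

Mifflin-St Jeor (male): BMR = 10(91) + 6.25(146) − 5(27) + 5 = 910 + 912.5 − 135 + 5 = 1692.5 kcal/day.
TEE = 1692.5 × 1.375 = 2327.1875 kcal/day.
Carbohydrate energy = 35% × 2327.1875 = 814.5156 kcal.
Carbohydrate = 814.5156 ÷ 4 kcal/g = 203.6289 g.

204 g/day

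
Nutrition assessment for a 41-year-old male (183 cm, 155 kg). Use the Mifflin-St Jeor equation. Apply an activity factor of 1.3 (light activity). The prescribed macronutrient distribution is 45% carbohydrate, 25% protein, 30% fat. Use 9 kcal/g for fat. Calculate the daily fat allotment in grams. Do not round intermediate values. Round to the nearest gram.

Mifflin-St Jeor (male): BMR = 10(155) + 6.25(183) − 5(41) + 5 = 1550 + 1143.75 − 205 + 5 = 2493.75 kcal/day.
TEE = 2493.75 × 1.3 = 3241.875 kcal/day.
Fat energy = 30% × 3241.875 = 972.5625 kcal.
Fat = 972.5625 ÷ 9 kcal/g = 108.0625 g.

108 g/day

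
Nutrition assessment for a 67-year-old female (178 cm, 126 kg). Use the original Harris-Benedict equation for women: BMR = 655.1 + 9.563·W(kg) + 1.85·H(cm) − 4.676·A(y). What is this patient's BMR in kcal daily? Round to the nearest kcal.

1876 kcal daily

Harris-Benedict: BMR = 655.1 + 9.563(126) + 1.85(178) − 4.676(67) = 1876.046 kcal/day.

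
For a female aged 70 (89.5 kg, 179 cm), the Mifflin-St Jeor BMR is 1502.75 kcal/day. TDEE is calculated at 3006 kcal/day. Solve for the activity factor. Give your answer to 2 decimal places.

Activity factor = TEE ÷ BMR = 3006 ÷ 1502.75 = 2.

2.00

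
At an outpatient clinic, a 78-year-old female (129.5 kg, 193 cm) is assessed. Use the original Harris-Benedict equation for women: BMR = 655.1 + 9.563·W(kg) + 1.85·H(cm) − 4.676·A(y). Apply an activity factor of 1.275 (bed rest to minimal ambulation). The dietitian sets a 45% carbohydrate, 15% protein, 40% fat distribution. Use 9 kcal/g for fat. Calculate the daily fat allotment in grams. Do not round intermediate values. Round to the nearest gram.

Harris-Benedict: BMR = 655.1 + 9.563(129.5) + 1.85(193) − 4.676(78) = 1885.8305 kcal/day.
TEE = 1885.8305 × 1.275 = 2404.4339 kcal/day.
Fat energy = 40% × 2404.4339 = 961.7736 kcal.
Fat = 961.7736 ÷ 9 kcal/g = 106.8637 g.

107 g/day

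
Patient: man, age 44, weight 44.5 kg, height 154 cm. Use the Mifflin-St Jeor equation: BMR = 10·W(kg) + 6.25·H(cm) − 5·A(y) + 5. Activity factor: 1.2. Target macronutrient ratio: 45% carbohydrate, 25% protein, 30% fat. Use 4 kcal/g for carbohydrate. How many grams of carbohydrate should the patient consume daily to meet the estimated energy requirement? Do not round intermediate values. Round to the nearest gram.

161 g/day

Mifflin-St Jeor (male): BMR = 10(44.5) + 6.25(154) − 5(44) + 5 = 445 + 962.5 − 220 + 5 = 1192.5 kcal/day.
TEE = 1192.5 × 1.2 = 1431 kcal/day.
Carbohydrate energy = 45% × 1431 = 643.95 kcal.
Carbohydrate = 643.95 ÷ 4 kcal/g = 160.9875 g.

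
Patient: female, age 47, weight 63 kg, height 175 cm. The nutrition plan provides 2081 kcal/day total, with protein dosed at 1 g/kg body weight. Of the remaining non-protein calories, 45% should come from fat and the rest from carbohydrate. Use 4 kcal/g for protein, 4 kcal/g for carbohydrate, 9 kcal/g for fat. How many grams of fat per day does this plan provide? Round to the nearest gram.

Protein = 1 × 63 = 63 g → 63 × 4 = 252 kcal.
Non-protein calories = 2081 − 252 = 1829 kcal.
Fat: 45% × 1829 = 823.05 kcal; carbohydrate: 1005.95 kcal.
Fat: 823.05 kcal ÷ 9 kcal/g = 91.45 g.

91 g/day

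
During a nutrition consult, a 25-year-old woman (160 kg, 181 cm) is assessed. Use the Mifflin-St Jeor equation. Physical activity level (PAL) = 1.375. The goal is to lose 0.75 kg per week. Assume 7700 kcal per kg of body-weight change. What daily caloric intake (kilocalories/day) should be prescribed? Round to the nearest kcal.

2537 kilocalories/day

Mifflin-St Jeor (female): BMR = 10(160) + 6.25(181) − 5(25) − 161 = 1600 + 1131.25 − 125 − 161 = 2445.25 kcal/day.
TEE = 2445.25 × 1.375 = 3362.2188 kcal/day.
Required daily deficit = 0.75 × 7700 ÷ 7 = 825 kcal/day.
Target intake = 3362.2188 − 825 = 2537.2188 kcal/day.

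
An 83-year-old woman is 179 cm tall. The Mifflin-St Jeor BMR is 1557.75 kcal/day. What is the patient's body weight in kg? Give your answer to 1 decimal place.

101.5 kg

1557.75 = 10·W + 6.25(179) − 5(83) − 161
10·W = 1557.75 − 542.75 = 1015, so W = 101.5 kg.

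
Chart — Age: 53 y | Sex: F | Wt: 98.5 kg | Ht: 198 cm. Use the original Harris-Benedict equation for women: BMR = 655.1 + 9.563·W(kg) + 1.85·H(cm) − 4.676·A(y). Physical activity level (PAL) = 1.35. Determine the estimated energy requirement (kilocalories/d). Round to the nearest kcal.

Harris-Benedict: BMR = 655.1 + 9.563(98.5) + 1.85(198) − 4.676(53) = 1715.5275 kcal/day.
TEE = BMR × activity factor = 1715.5275 × 1.35 = 2315.9621 kcal/day.

2316 kilocalories/d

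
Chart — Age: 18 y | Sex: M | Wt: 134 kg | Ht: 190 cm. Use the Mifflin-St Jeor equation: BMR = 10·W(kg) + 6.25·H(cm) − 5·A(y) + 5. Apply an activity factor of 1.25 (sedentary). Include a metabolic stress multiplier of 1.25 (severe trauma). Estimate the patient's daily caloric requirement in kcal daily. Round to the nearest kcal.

Mifflin-St Jeor (male): BMR = 10(134) + 6.25(190) − 5(18) + 5 = 1340 + 1187.5 − 90 + 5 = 2442.5 kcal/day.
TEE = BMR × activity factor = 2442.5 × 1.25 = 3053.125 kcal/day.
Apply stress factor: 3053.125 × 1.25 = 3816.4063 kcal/day.

3816 kcal daily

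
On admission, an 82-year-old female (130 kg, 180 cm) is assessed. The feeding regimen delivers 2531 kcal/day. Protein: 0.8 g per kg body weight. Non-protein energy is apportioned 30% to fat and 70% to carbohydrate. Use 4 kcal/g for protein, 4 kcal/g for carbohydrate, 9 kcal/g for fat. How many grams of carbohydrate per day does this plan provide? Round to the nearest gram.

Protein = 0.8 × 130 = 104 g → 104 × 4 = 416 kcal.
Non-protein calories = 2531 − 416 = 2115 kcal.
Fat: 30% × 2115 = 634.5 kcal; carbohydrate: 1480.5 kcal.
Carbohydrate: 1480.5 kcal ÷ 4 kcal/g = 370.125 g.

370 g/day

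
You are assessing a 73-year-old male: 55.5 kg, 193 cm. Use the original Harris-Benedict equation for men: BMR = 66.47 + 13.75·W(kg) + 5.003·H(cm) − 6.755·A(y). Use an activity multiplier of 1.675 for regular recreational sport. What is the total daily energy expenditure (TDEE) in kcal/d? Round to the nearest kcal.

2181 kcal/d

Harris-Benedict: BMR = 66.47 + 13.75(55.5) + 5.003(193) − 6.755(73) = 1302.059 kcal/day.
TEE = BMR × activity factor = 1302.059 × 1.675 = 2180.9488 kcal/day.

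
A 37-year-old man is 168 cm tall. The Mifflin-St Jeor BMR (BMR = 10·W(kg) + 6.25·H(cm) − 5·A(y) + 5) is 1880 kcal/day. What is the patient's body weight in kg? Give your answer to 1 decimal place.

101.0 kg

1880 = 10·W + 6.25(168) − 5(37) + 5
10·W = 1880 − 870 = 1010, so W = 101 kg.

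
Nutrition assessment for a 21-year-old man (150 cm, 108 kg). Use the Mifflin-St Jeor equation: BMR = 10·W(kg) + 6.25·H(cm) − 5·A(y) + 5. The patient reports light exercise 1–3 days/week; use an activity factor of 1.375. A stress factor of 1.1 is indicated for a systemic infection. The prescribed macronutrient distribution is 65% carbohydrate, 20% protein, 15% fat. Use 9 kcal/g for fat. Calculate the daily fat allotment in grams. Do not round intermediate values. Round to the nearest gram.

48 g/day

Mifflin-St Jeor (male): BMR = 10(108) + 6.25(150) − 5(21) + 5 = 1080 + 937.5 − 105 + 5 = 1917.5 kcal/day.
TEE = 1917.5 × 1.375 = 2636.5625 kcal/day.
With stress factor 1.1: 2636.5625 × 1.1 = 2900.2188 kcal/day.
Fat energy = 15% × 2900.2188 = 435.0328 kcal.
Fat = 435.0328 ÷ 9 kcal/g = 48.337 g.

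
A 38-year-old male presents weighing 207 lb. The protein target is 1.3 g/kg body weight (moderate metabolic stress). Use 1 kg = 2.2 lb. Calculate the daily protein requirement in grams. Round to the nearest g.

Weight in kg = 207 ÷ 2.2 = 94.0909 kg.
Protein = 1.3 g/kg × 94.0909 kg = 122.3182 g/day.

122 g/day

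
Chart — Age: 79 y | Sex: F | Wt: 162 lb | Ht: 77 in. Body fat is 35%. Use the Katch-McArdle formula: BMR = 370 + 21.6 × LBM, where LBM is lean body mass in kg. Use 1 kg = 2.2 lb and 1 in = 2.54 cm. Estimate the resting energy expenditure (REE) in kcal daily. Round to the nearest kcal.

1404 kcal daily

Convert to metric: weight = 162 ÷ 2.2 = 73.6364 kg; height = 77 × 2.54 = 195.58 cm.
LBM = 73.6364 × (1 − 0.35) = 47.8636 kg. Katch-McArdle: BMR = 370 + 21.6 × 47.8636 = 1403.8545 kcal/day.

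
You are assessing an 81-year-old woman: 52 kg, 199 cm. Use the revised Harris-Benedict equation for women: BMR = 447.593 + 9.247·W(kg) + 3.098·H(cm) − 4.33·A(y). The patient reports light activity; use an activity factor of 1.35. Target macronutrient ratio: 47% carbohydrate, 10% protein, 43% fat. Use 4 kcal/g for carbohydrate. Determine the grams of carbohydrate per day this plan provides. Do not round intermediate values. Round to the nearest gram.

189 g/day

Harris-Benedict: BMR = 447.593 + 9.247(52) + 3.098(199) − 4.33(81) = 1194.209 kcal/day.
TEE = 1194.209 × 1.35 = 1612.1822 kcal/day.
Carbohydrate energy = 47% × 1612.1822 = 757.7256 kcal.
Carbohydrate = 757.7256 ÷ 4 kcal/g = 189.4314 g.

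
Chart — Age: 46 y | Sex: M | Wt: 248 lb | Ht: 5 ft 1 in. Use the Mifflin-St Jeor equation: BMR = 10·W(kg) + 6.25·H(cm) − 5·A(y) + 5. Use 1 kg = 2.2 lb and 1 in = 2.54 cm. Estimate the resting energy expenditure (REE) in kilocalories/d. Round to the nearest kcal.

Convert to metric: weight = 248 ÷ 2.2 = 112.7273 kg; height = (5×12 + 1) × 2.54 = 61 × 2.54 = 154.94 cm.
Mifflin-St Jeor (male): BMR = 10(112.7273) + 6.25(154.94) − 5(46) + 5 = 1127.2727 + 968.375 − 230 + 5 = 1870.6477 kcal/day.

1871 kilocalories/d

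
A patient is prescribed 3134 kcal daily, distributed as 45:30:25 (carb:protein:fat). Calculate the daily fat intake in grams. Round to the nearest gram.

Fat energy = 25% × 3134 = 783.5 kcal.
At 9 kcal/g: 783.5 ÷ 9 = 87.0556 g.

87 g/day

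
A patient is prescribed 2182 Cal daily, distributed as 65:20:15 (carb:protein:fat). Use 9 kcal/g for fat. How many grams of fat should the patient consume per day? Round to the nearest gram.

36 g/day

Fat energy = 15% × 2182 = 327.3 kcal.
At 9 kcal/g: 327.3 ÷ 9 = 36.3667 g.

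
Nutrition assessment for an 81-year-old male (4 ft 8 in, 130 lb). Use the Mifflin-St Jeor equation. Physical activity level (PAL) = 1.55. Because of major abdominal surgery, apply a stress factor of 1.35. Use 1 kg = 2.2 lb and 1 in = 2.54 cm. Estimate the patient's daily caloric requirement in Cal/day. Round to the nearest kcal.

2260 Cal/day

Convert to metric: weight = 130 ÷ 2.2 = 59.0909 kg; height = (4×12 + 8) × 2.54 = 56 × 2.54 = 142.24 cm.
Mifflin-St Jeor (male): BMR = 10(59.0909) + 6.25(142.24) − 5(81) + 5 = 590.9091 + 889 − 405 + 5 = 1079.9091 kcal/day.
TEE = BMR × activity factor = 1079.9091 × 1.55 = 1673.8591 kcal/day.
Apply stress factor: 1673.8591 × 1.35 = 2259.7098 kcal/day.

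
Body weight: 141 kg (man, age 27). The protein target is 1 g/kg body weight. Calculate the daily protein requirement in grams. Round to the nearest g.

Protein = 1 g/kg × 141 kg = 141 g/day.

141 g/day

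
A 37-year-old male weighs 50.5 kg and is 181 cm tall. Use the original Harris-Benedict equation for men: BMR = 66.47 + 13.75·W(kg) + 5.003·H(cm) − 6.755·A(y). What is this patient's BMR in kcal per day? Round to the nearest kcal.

Harris-Benedict: BMR = 66.47 + 13.75(50.5) + 5.003(181) − 6.755(37) = 1416.453 kcal/day.

1416 kcal per day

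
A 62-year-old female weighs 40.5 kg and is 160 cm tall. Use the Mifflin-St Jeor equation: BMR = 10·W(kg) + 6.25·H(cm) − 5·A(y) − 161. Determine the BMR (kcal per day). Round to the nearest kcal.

Mifflin-St Jeor (female): BMR = 10(40.5) + 6.25(160) − 5(62) − 161 = 405 + 1000 − 310 − 161 = 934 kcal/day.

934 kcal per day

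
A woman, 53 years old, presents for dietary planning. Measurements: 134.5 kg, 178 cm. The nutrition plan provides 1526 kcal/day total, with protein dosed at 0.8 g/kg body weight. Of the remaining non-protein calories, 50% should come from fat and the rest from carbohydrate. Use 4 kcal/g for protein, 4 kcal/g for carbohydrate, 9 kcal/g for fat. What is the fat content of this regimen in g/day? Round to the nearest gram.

Protein = 0.8 × 134.5 = 107.6 g → 107.6 × 4 = 430.4 kcal.
Non-protein calories = 1526 − 430.4 = 1095.6 kcal.
Fat: 50% × 1095.6 = 547.8 kcal; carbohydrate: 547.8 kcal.
Fat: 547.8 kcal ÷ 9 kcal/g = 60.8667 g.

61 g/day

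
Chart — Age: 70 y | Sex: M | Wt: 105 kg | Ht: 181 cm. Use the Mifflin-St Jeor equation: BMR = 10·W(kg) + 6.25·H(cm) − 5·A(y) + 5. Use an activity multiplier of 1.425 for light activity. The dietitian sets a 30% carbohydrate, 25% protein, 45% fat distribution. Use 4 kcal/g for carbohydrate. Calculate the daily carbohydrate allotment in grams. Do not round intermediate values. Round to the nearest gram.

196 g/day

Mifflin-St Jeor (male): BMR = 10(105) + 6.25(181) − 5(70) + 5 = 1050 + 1131.25 − 350 + 5 = 1836.25 kcal/day.
TEE = 1836.25 × 1.425 = 2616.6563 kcal/day.
Carbohydrate energy = 30% × 2616.6563 = 784.9969 kcal.
Carbohydrate = 784.9969 ÷ 4 kcal/g = 196.2492 g.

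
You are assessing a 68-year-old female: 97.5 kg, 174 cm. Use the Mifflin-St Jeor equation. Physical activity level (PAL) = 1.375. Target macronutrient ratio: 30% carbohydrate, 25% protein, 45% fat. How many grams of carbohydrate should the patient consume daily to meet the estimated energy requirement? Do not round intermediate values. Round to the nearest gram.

Mifflin-St Jeor (female): BMR = 10(97.5) + 6.25(174) − 5(68) − 161 = 975 + 1087.5 − 340 − 161 = 1561.5 kcal/day.
TEE = 1561.5 × 1.375 = 2147.0625 kcal/day.
Carbohydrate energy = 30% × 2147.0625 = 644.1188 kcal.
Carbohydrate = 644.1188 ÷ 4 kcal/g = 161.0297 g.

161 g/day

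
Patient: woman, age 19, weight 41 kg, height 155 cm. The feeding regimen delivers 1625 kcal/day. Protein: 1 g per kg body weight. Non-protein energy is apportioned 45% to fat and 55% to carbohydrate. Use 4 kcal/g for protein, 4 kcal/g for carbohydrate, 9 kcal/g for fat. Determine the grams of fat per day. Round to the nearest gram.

73 g/day

Protein = 1 × 41 = 41 g → 41 × 4 = 164 kcal.
Non-protein calories = 1625 − 164 = 1461 kcal.
Fat: 45% × 1461 = 657.45 kcal; carbohydrate: 803.55 kcal.
Fat: 657.45 kcal ÷ 9 kcal/g = 73.05 g.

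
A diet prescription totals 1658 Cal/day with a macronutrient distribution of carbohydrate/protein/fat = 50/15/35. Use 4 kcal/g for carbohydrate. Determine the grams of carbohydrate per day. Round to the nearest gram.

207 g/day

Carbohydrate energy = 50% × 1658 = 829 kcal.
At 4 kcal/g: 829 ÷ 4 = 207.25 g.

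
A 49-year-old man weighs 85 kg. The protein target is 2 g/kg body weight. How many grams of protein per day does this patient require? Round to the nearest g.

170 g/day

Protein = 2 g/kg × 85 kg = 170 g/day.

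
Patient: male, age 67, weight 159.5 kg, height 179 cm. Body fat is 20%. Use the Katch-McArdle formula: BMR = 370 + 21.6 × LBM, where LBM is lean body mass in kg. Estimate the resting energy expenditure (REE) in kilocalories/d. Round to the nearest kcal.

LBM = 159.5 × (1 − 0.2) = 127.6 kg. Katch-McArdle: BMR = 370 + 21.6 × 127.6 = 3126.16 kcal/day.

3126 kilocalories/d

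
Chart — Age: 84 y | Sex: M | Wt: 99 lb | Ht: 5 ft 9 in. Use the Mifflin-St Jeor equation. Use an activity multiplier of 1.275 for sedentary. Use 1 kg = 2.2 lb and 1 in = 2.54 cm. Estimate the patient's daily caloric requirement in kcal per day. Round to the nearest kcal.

Convert to metric: weight = 99 ÷ 2.2 = 45 kg; height = (5×12 + 9) × 2.54 = 69 × 2.54 = 175.26 cm.
Mifflin-St Jeor (male): BMR = 10(45) + 6.25(175.26) − 5(84) + 5 = 450 + 1095.375 − 420 + 5 = 1130.375 kcal/day.
TEE = BMR × activity factor = 1130.375 × 1.275 = 1441.2281 kcal/day.

1441 kcal per day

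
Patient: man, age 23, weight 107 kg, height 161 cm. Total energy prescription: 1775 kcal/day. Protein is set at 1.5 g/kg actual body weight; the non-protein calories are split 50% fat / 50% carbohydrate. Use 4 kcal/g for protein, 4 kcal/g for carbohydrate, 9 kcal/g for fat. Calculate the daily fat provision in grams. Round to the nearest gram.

63 g/day

Protein = 1.5 × 107 = 160.5 g → 160.5 × 4 = 642 kcal.
Non-protein calories = 1775 − 642 = 1133 kcal.
Fat: 50% × 1133 = 566.5 kcal; carbohydrate: 566.5 kcal.
Fat: 566.5 kcal ÷ 9 kcal/g = 62.9444 g.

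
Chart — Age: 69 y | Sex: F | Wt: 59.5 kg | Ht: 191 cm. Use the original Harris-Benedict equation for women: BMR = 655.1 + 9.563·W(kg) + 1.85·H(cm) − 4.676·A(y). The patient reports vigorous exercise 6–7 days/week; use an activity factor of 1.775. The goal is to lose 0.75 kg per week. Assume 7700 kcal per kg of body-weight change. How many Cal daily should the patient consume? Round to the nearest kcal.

Harris-Benedict: BMR = 655.1 + 9.563(59.5) + 1.85(191) − 4.676(69) = 1254.8045 kcal/day.
TEE = 1254.8045 × 1.775 = 2227.278 kcal/day.
Required daily deficit = 0.75 × 7700 ÷ 7 = 825 kcal/day.
Target intake = 2227.278 − 825 = 1402.278 kcal/day.

1402 Cal daily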